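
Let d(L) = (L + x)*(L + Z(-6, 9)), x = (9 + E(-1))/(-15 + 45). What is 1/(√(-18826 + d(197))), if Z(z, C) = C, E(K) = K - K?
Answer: √60605/36363 ≈ 0.0067701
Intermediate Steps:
E(K) = 0
x = 3/10 (x = (9 + 0)/(-15 + 45) = 9/30 = 9*(1/30) = 3/10 ≈ 0.30000)
d(L) = (9 + L)*(3/10 + L) (d(L) = (L + 3/10)*(L + 9) = (3/10 + L)*(9 + L) = (9 + L)*(3/10 + L))
1/(√(-18826 + d(197))) = 1/(√(-18826 + (27/10 + 197² + (93/10)*197))) = 1/(√(-18826 + (27/10 + 38809 + 18321/10))) = 1/(√(-18826 + 203219/5)) = 1/(√(109089/5)) = 1/(3*√60605/5) = √60605/36363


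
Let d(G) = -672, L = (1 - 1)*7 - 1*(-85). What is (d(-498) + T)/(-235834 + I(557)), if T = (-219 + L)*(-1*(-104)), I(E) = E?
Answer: 14608/235277 ≈ 0.062088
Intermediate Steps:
L = 85 (L = 0*7 + 85 = 0 + 85 = 85)
T = -13936 (T = (-219 + 85)*(-1*(-104)) = -134*104 = -13936)
(d(-498) + T)/(-235834 + I(557)) = (-672 - 13936)/(-235834 + 557) = -14608/(-235277) = -14608*(-1/235277) = 14608/235277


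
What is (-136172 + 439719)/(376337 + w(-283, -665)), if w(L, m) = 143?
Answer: 303547/376480 ≈ 0.80628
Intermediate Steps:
(-136172 + 439719)/(376337 + w(-283, -665)) = (-136172 + 439719)/(376337 + 143) = 303547/376480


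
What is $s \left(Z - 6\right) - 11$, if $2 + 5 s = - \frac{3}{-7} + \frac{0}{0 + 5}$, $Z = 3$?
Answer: $- \frac{352}{35} \approx -10.057$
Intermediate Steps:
$s = - \frac{11}{35}$ ($s = - \frac{2}{5} + \frac{- \frac{3}{-7} + \frac{0}{0 + 5}}{5} = - \frac{2}{5} + \frac{\left(-3\right) \left(- \frac{1}{7}\right) + \frac{0}{5}}{5} = - \frac{2}{5} + \frac{\frac{3}{7} + 0 \cdot \frac{1}{5}}{5} = - \frac{2}{5} + \frac{\frac{3}{7} + 0}{5} = - \frac{2}{5} + \frac{1}{5} \cdot \frac{3}{7} = - \frac{2}{5} + \frac{3}{35} = - \frac{11}{35} \approx -0.31429$)
$s \left(Z - 6\right) - 11 = - \frac{11 \left(3 - 6\right)}{35} - 11 = \left(- \frac{11}{35}\right) \left(-3\right) - 11 = \frac{33}{35} - 11 = - \frac{352}{35}$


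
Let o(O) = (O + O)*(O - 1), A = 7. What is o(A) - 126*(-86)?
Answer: 10920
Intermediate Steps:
o(O) = 2*O*(-1 + O) (o(O) = (2*O)*(-1 + O) = 2*O*(-1 + O))
o(A) - 126*(-86) = 2*7*(-1 + 7) - 126*(-86) = 2*7*6 + 10836 = 84 + 10836 = 10920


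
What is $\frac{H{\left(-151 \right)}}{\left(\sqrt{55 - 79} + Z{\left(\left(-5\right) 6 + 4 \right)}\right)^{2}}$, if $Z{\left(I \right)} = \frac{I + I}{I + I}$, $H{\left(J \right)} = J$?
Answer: $\frac{151 i}{4 \sqrt{6} + 23 i} \approx 5.5568 + 2.3672 i$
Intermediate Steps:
$Z{\left(I \right)} = 1$ ($Z{\left(I \right)} = \frac{2 I}{2 I} = 2 I \frac{1}{2 I} = 1$)
$\frac{H{\left(-151 \right)}}{\left(\sqrt{55 - 79} + Z{\left(\left(-5\right) 6 + 4 \right)}\right)^{2}} = - \frac{151}{\left(\sqrt{55 - 79} + 1\right)^{2}} = - \frac{151}{\left(\sqrt{-24} + 1\right)^{2}} = - \frac{151}{\left(2 i \sqrt{6} + 1\right)^{2}} = - \frac{151}{\left(1 + 2 i \sqrt{6}\right)^{2}}$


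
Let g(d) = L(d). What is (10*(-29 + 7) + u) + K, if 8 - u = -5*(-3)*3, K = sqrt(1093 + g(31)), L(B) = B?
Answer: -257 + 2*sqrt(281) ≈ -223.47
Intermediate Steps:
g(d) = d
K = 2*sqrt(281) (K = sqrt(1093 + 31) = sqrt(1124) = 2*sqrt(281) ≈ 33.526)
u = -37 (u = 8 - (-5*(-3))*3 = 8 - 15*3 = 8 - 1*45 = 8 - 45 = -37)
(10*(-29 + 7) + u) + K = (10*(-29 + 7) - 37) + 2*sqrt(281) = (10*(-22) - 37) + 2*sqrt(281) = (-220 - 37) + 2*sqrt(281) = -257 + 2*sqrt(281)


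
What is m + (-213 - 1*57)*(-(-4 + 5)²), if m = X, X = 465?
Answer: 735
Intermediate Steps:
m = 465
m + (-213 - 1*57)*(-(-4 + 5)²) = 465 + (-213 - 1*57)*(-(-4 + 5)²) = 465 + (-213 - 57)*(-1*1²) = 465 - (-270) = 465 - 270*(-1) = 465 + 270 = 735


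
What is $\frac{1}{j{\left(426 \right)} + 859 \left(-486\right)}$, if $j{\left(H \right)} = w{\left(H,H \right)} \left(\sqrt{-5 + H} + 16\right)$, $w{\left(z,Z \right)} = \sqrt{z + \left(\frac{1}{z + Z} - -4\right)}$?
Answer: $\frac{426}{-177843924 + \sqrt{32852689953} + 16 \sqrt{78034893}} \approx -2.3997 \cdot 10^{-6}$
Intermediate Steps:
$w{\left(z,Z \right)} = \sqrt{4 + z + \frac{1}{Z + z}}$ ($w{\left(z,Z \right)} = \sqrt{z + \left(\frac{1}{Z + z} + 4\right)} = \sqrt{z + \left(4 + \frac{1}{Z + z}\right)} = \sqrt{4 + z + \frac{1}{Z + z}}$)
$j{\left(H \right)} = \frac{\sqrt{2} \sqrt{\frac{1 + 2 H \left(4 + H\right)}{H}} \left(16 + \sqrt{-5 + H}\right)}{2}$ ($j{\left(H \right)} = \sqrt{\frac{1 + \left(4 + H\right) \left(H + H\right)}{H + H}} \left(\sqrt{-5 + H} + 16\right) = \sqrt{\frac{1 + \left(4 + H\right) 2 H}{2 H}} \left(16 + \sqrt{-5 + H}\right) = \sqrt{\frac{1}{2 H} \left(1 + 2 H \left(4 + H\right)\right)} \left(16 + \sqrt{-5 + H}\right) = \sqrt{\frac{1 + 2 H \left(4 + H\right)}{2 H}} \left(16 + \sqrt{-5 + H}\right) = \frac{\sqrt{2} \sqrt{\frac{1 + 2 H \left(4 + H\right)}{H}}}{2} \left(16 + \sqrt{-5 + H}\right) = \frac{\sqrt{2} \sqrt{\frac{1 + 2 H \left(4 + H\right)}{H}} \left(16 + \sqrt{-5 + H}\right)}{2}$)
$\frac{1}{j{\left(426 \right)} + 859 \left(-486\right)} = \frac{1}{\frac{\sqrt{2} \sqrt{\frac{1 + 2 \cdot 426 \left(4 + 426\right)}{426}} \left(16 + \sqrt{-5 + 426}\right)}{2} + 859 \left(-486\right)} = \frac{1}{\frac{\sqrt{2} \sqrt{\frac{1 + 2 \cdot 426 \cdot 430}{426}} \left(16 + \sqrt{421}\right)}{2} - 417474} = \frac{1}{\frac{\sqrt{2} \sqrt{\frac{1 + 366360}{426}} \left(16 + \sqrt{421}\right)}{2} - 417474} = \frac{1}{\frac{\sqrt{2} \sqrt{\frac{1}{426} \cdot 366361} \left(16 + \sqrt{421}\right)}{2} - 417474} = \frac{1}{\frac{\sqrt{2} \sqrt{\frac{366361}{426}} \left(16 + \sqrt{421}\right)}{2} - 417474} = \frac{1}{\frac{\sqrt{2} \frac{\sqrt{156069786}}{426} \left(16 + \sqrt{421}\right)}{2} - 417474} = \frac{1}{\frac{\sqrt{78034893} \left(16 + \sqrt{421}\right)}{426} - 417474} = \frac{1}{-417474 + \frac{\sqrt{78034893} \left(16 + \sqrt{421}\right)}{426}}$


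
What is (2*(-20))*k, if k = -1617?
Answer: 64680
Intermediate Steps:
(2*(-20))*k = (2*(-20))*(-1617) = -40*(-1617) = 64680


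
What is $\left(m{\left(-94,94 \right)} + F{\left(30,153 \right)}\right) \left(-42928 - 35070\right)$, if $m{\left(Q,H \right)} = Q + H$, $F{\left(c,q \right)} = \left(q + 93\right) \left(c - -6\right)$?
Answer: $-690750288$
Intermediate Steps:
$F{\left(c,q \right)} = \left(6 + c\right) \left(93 + q\right)$ ($F{\left(c,q \right)} = \left(93 + q\right) \left(c + \left(-40 + 46\right)\right) = \left(93 + q\right) \left(c + 6\right) = \left(93 + q\right) \left(6 + c\right) = \left(6 + c\right) \left(93 + q\right)$)
$m{\left(Q,H \right)} = H + Q$
$\left(m{\left(-94,94 \right)} + F{\left(30,153 \right)}\right) \left(-42928 - 35070\right) = \left(\left(94 - 94\right) + \left(558 + 6 \cdot 153 + 93 \cdot 30 + 30 \cdot 153\right)\right) \left(-42928 - 35070\right) = \left(0 + \left(558 + 918 + 2790 + 4590\right)\right) \left(-77998\right) = \left(0 + 8856\right) \left(-77998\right) = 8856 \left(-77998\right) = -690750288$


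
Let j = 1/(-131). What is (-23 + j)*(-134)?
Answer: 403876/131 ≈ 3083.0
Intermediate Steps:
j = -1/131 ≈ -0.0076336
(-23 + j)*(-134) = (-23 - 1/131)*(-134) = -3014/131*(-134) = 403876/131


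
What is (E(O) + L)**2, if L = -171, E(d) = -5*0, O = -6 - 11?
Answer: 29241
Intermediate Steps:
O = -17
E(d) = 0
(E(O) + L)**2 = (0 - 171)**2 = (-171)**2 = 29241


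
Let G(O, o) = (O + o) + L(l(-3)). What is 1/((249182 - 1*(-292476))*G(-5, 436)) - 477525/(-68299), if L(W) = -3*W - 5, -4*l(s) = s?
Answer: 219210313027973/31353008031345 ≈ 6.9917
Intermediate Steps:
l(s) = -s/4
L(W) = -5 - 3*W
G(O, o) = -29/4 + O + o (G(O, o) = (O + o) + (-5 - (-3)*(-3)/4) = (O + o) + (-5 - 3*3/4) = (O + o) + (-5 - 9/4) = (O + o) - 29/4 = -29/4 + O + o)
1/((249182 - 1*(-292476))*G(-5, 436)) - 477525/(-68299) = 1/((249182 - 1*(-292476))*(-29/4 - 5 + 436)) - 477525/(-68299) = 1/((249182 + 292476)*(1695/4)) - 477525*(-1/68299) = (4/1695)/541658 + 477525/68299 = (1/541658)*(4/1695) + 477525/68299 = 2/459055155 + 477525/68299 = 219210313027973/31353008031345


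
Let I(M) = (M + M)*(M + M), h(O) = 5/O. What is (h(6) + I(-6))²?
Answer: 755161/36 ≈ 20977.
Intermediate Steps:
I(M) = 4*M² (I(M) = (2*M)*(2*M) = 4*M²)
(h(6) + I(-6))² = (5/6 + 4*(-6)²)² = (5*(⅙) + 4*36)² = (⅚ + 144)² = (869/6)² = 755161/36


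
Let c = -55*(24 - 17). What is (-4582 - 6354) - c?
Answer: -10551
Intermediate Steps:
c = -385 (c = -55*7 = -385)
(-4582 - 6354) - c = (-4582 - 6354) - 1*(-385) = -10936 + 385 = -10551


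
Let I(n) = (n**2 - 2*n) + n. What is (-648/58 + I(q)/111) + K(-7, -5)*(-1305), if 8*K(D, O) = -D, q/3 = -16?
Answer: -9715871/8584 ≈ -1131.9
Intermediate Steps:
q = -48 (q = 3*(-16) = -48)
I(n) = n**2 - n
K(D, O) = -D/8 (K(D, O) = (-D)/8 = -D/8)
(-648/58 + I(q)/111) + K(-7, -5)*(-1305) = (-648/58 - 48*(-1 - 48)/111) - 1/8*(-7)*(-1305) = (-648*1/58 - 48*(-49)*(1/111)) + (7/8)*(-1305) = (-324/29 + 2352*(1/111)) - 9135/8 = (-324/29 + 784/37) - 9135/8 = 10748/1073 - 9135/8 = -9715871/8584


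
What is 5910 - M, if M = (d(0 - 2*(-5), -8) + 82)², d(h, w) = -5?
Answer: -19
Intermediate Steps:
M = 5929 (M = (-5 + 82)² = 77² = 5929)
5910 - M = 5910 - 1*5929 = 5910 - 5929 = -19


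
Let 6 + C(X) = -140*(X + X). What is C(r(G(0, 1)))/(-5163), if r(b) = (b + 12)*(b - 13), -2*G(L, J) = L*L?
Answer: -14558/1721 ≈ -8.4590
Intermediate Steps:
G(L, J) = -L**2/2 (G(L, J) = -L*L/2 = -L**2/2)
r(b) = (-13 + b)*(12 + b) (r(b) = (12 + b)*(-13 + b) = (-13 + b)*(12 + b))
C(X) = -6 - 280*X (C(X) = -6 - 140*(X + X) = -6 - 280*X)
C(r(G(0, 1)))/(-5163) = (-6 - 280*(-156 + (-1/2*0**2)**2 - (-1)*0**2/2))/(-5163) = (-6 - 280*(-156 + (-1/2*0)**2 - (-1)*0/2))*(-1/5163) = (-6 - 280*(-156 + 0**2 - 1*0))*(-1/5163) = (-6 - 280*(-156 + 0 + 0))*(-1/5163) = (-6 - 280*(-156))*(-1/5163) = (-6 + 43680)*(-1/5163) = 43674*(-1/5163) = -14558/1721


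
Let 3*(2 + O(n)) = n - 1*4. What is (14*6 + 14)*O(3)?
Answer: -686/3 ≈ -228.67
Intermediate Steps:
O(n) = -10/3 + n/3 (O(n) = -2 + (n - 1*4)/3 = -2 + (n - 4)/3 = -2 + (-4 + n)/3 = -2 + (-4/3 + n/3) = -10/3 + n/3)
(14*6 + 14)*O(3) = (14*6 + 14)*(-10/3 + (⅓)*3) = (84 + 14)*(-10/3 + 1) = 98*(-7/3) = -686/3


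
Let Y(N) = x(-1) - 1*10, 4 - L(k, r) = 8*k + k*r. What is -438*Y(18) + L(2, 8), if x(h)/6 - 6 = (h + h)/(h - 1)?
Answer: -14044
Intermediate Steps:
L(k, r) = 4 - 8*k - k*r (L(k, r) = 4 - (8*k + k*r) = 4 + (-8*k - k*r) = 4 - 8*k - k*r)
x(h) = 36 + 12*h/(-1 + h) (x(h) = 36 + 6*((h + h)/(h - 1)) = 36 + 6*((2*h)/(-1 + h)) = 36 + 6*(2*h/(-1 + h)) = 36 + 12*h/(-1 + h))
Y(N) = 32 (Y(N) = 12*(-3 + 4*(-1))/(-1 - 1) - 1*10 = 12*(-3 - 4)/(-2) - 10 = 12*(-½)*(-7) - 10 = 42 - 10 = 32)
-438*Y(18) + L(2, 8) = -438*32 + (4 - 8*2 - 1*2*8) = -14016 + (4 - 16 - 16) = -14016 - 28 = -14044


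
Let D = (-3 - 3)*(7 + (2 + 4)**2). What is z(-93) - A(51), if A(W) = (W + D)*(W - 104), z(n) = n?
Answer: -11064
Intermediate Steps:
D = -258 (D = -6*(7 + 6**2) = -6*(7 + 36) = -6*43 = -258)
A(W) = (-258 + W)*(-104 + W) (A(W) = (W - 258)*(W - 104) = (-258 + W)*(-104 + W))
z(-93) - A(51) = -93 - (26832 + 51**2 - 362*51) = -93 - (26832 + 2601 - 18462) = -93 - 1*10971 = -93 - 10971 = -11064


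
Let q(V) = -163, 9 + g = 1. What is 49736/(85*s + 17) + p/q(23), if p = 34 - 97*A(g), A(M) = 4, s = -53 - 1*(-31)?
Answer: -7451006/302039 ≈ -24.669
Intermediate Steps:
g = -8 (g = -9 + 1 = -8)
s = -22 (s = -53 + 31 = -22)
p = -354 (p = 34 - 97*4 = 34 - 388 = -354)
49736/(85*s + 17) + p/q(23) = 49736/(85*(-22) + 17) - 354/(-163) = 49736/(-1870 + 17) - 354*(-1/163) = 49736/(-1853) + 354/163 = 49736*(-1/1853) + 354/163 = -49736/1853 + 354/163 = -7451006/302039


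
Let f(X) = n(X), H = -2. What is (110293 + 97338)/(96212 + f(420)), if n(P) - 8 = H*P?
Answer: 207631/95380 ≈ 2.1769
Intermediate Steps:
n(P) = 8 - 2*P
f(X) = 8 - 2*X
(110293 + 97338)/(96212 + f(420)) = (110293 + 97338)/(96212 + (8 - 2*420)) = 207631/(96212 + (8 - 840)) = 207631/(96212 - 832) = 207631/95380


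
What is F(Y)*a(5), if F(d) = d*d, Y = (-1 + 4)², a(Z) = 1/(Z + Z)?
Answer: 81/10 ≈ 8.1000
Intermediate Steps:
a(Z) = 1/(2*Z)
Y = 9 (Y = 3² = 9)
F(d) = d²
F(Y)*a(5) = 9²*((½)/5) = 81*((½)*(⅕)) = 81*(⅒) = 81/10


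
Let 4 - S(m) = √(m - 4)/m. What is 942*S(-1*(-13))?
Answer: 46158/13 ≈ 3550.6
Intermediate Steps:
S(m) = 4 - √(-4 + m)/m (S(m) = 4 - √(m - 4)/m = 4 - √(-4 + m)/m)
942*S(-1*(-13)) = 942*(4 - √(-4 - 1*(-13))/((-1*(-13)))) = 942*(4 - 1*√(-4 + 13)/13) = 942*(4 - 1*1/13*√9) = 942*(4 - 1*1/13*3) = 942*(4 - 3/13) = 942*(49/13) = 46158/13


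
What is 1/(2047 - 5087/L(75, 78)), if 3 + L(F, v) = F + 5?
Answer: 77/152532 ≈ 0.00050481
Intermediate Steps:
L(F, v) = 2 + F (L(F, v) = -3 + (F + 5) = -3 + (5 + F) = 2 + F)
1/(2047 - 5087/L(75, 78)) = 1/(2047 - 5087/(2 + 75)) = 1/(2047 - 5087/77) = 1/(152532/77) = 77/152532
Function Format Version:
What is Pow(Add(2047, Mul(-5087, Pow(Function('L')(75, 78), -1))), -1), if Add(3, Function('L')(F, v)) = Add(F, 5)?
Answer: Rational(77, 152532) ≈ 0.00050481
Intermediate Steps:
Function('L')(F, v) = Add(2, F) (Function('L')(F, v) = Add(-3, Add(F, 5)) = Add(-3, Add(5, F)) = Add(2, F))
Pow(Add(2047, Mul(-5087, Pow(Function('L')(75, 78), -1))), -1) = Pow(Add(2047, Mul(-5087, Pow(Add(2, 75), -1))), -1) = Pow(Add(2047, Mul(-5087, Pow(77, -1))), -1) = Pow(Add(2047, Mul(-5087, Rational(1, 77))), -1) = Pow(Add(2047, Rational(-5087, 77)), -1) = Pow(Rational(152532, 77), -1) = Rational(77, 152532)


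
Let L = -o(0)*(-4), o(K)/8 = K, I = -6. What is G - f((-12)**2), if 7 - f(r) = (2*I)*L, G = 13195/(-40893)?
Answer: -299446/40893 ≈ -7.3227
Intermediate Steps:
o(K) = 8*K
L = 0 (L = -8*0*(-4) = -1*0*(-4) = 0*(-4) = 0)
G = -13195/40893 (G = 13195*(-1/40893) = -13195/40893 ≈ -0.32267)
f(r) = 7 (f(r) = 7 - 2*(-6)*0 = 7 - (-12)*0 = 7 - 1*0 = 7 + 0 = 7)
G - f((-12)**2) = -13195/40893 - 1*7 = -13195/40893 - 7 = -299446/40893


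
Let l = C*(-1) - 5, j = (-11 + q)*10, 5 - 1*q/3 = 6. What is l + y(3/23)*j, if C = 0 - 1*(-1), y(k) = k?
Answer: -558/23 ≈ -24.261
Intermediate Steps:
q = -3 (q = 15 - 3*6 = 15 - 18 = -3)
C = 1 (C = 0 + 1 = 1)
j = -140 (j = (-11 - 3)*10 = -14*10 = -140)
l = -6 (l = 1*(-1) - 5 = -1 - 5 = -6)
l + y(3/23)*j = -6 + (3/23)*(-140) = -6 - 420/23 = -558/23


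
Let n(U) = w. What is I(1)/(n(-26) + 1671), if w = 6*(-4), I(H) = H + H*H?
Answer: 2/1647 ≈ 0.0012143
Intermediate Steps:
I(H) = H + H²
w = -24
n(U) = -24
I(1)/(n(-26) + 1671) = (1*(1 + 1))/(-24 + 1671) = (1*2)/1647 = (1/1647)*2 = 2/1647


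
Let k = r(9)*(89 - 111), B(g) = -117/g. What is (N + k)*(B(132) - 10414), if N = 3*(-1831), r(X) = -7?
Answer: 2446623445/44 ≈ 5.5605e+7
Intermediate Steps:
k = 154 (k = -7*(89 - 111) = -7*(-22) = 154)
N = -5493
(N + k)*(B(132) - 10414) = (-5493 + 154)*(-117/132 - 10414) = -5339*(-117*1/132 - 10414) = -5339*(-39/44 - 10414) = -5339*(-458255/44) = 2446623445/44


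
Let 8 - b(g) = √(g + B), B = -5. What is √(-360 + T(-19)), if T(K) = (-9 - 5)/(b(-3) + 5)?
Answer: √2*√((-2347 + 360*I*√2)/(13 - 2*I*√2)) ≈ 0.0058871 - 19.001*I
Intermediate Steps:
b(g) = 8 - √(-5 + g) (b(g) = 8 - √(g - 5) = 8 - √(-5 + g))
T(K) = -14/(13 - 2*I*√2) (T(K) = (-9 - 5)/((8 - √(-5 - 3)) + 5) = -14/((8 - √(-8)) + 5) = -14/((8 - 2*I*√2) + 5) = -14/(13 - 2*I*√2))
√(-360 + T(-19)) = √(-360 + (-182/177 - 28*I*√2/177)) = √(-63902/177 - 28*I*√2/177)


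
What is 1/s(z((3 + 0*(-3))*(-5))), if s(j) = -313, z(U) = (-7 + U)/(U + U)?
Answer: -1/313 ≈ -0.0031949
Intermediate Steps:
z(U) = (-7 + U)/(2*U) (z(U) = (-7 + U)/((2*U)) = (-7 + U)*(1/(2*U)) = (-7 + U)/(2*U))
1/s(z((3 + 0*(-3))*(-5))) = 1/(-313) = -1/313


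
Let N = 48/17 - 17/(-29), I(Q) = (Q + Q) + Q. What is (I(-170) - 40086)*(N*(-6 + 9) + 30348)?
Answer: -35740257516/29 ≈ -1.2324e+9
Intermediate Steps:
I(Q) = 3*Q (I(Q) = 2*Q + Q = 3*Q)
N = 1681/493 (N = 48*(1/17) - 17*(-1/29) = 48/17 + 17/29 = 1681/493 ≈ 3.4097)
(I(-170) - 40086)*(N*(-6 + 9) + 30348) = (3*(-170) - 40086)*(1681*(-6 + 9)/493 + 30348) = (-510 - 40086)*((1681/493)*3 + 30348) = -40596*(5043/493 + 30348) = -40596*14966607/493 = -35740257516/29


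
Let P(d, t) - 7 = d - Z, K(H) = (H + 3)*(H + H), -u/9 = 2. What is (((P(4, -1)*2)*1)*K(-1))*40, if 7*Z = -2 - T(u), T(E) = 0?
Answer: -25280/7 ≈ -3611.4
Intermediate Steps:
u = -18 (u = -9*2 = -18)
Z = -2/7 (Z = (-2 - 1*0)/7 = (-2 + 0)/7 = (⅐)*(-2) = -2/7 ≈ -0.28571)
K(H) = 2*H*(3 + H) (K(H) = (3 + H)*(2*H) = 2*H*(3 + H))
P(d, t) = 51/7 + d (P(d, t) = 7 + (d - 1*(-2/7)) = 7 + (d + 2/7) = 7 + (2/7 + d) = 51/7 + d)
(((P(4, -1)*2)*1)*K(-1))*40 = ((((51/7 + 4)*2)*1)*(2*(-1)*(3 - 1)))*40 = ((((79/7)*2)*1)*(2*(-1)*2))*40 = (((158/7)*1)*(-4))*40 = ((158/7)*(-4))*40 = -632/7*40 = -25280/7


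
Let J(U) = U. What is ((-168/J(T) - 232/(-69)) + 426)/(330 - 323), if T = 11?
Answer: 314294/5313 ≈ 59.156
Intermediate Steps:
((-168/J(T) - 232/(-69)) + 426)/(330 - 323) = ((-168/11 - 232/(-69)) + 426)/(330 - 323) = ((-168*1/11 - 232*(-1/69)) + 426)/7 = ((-168/11 + 232/69) + 426)*(⅐) = (-9040/759 + 426)*(⅐) = (314294/759)*(⅐) = 314294/5313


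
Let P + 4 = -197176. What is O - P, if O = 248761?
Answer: 445941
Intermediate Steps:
P = -197180 (P = -4 - 197176 = -197180)
O - P = 248761 - 1*(-197180) = 248761 + 197180 = 445941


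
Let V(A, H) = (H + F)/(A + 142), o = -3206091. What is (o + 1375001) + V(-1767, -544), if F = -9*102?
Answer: -2975519788/1625 ≈ -1.8311e+6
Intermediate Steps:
F = -918
V(A, H) = (-918 + H)/(142 + A) (V(A, H) = (H - 918)/(A + 142) = (-918 + H)/(142 + A))
(o + 1375001) + V(-1767, -544) = (-3206091 + 1375001) + (-918 - 544)/(142 - 1767) = -1831090 - 1462/(-1625) = -1831090 - 1/1625*(-1462) = -1831090 + 1462/1625 = -2975519788/1625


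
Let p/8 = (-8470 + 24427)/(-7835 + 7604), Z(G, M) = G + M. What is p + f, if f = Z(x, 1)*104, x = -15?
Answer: -154664/77 ≈ -2008.6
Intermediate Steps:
p = -42552/77 (p = 8*((-8470 + 24427)/(-7835 + 7604)) = 8*(15957/(-231)) = 8*(15957*(-1/231)) = 8*(-5319/77) = -42552/77 ≈ -552.62)
f = -1456 (f = (-15 + 1)*104 = -14*104 = -1456)
p + f = -42552/77 - 1456 = -154664/77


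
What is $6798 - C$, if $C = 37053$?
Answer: $-30255$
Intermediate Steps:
$6798 - C = 6798 - 37053 = -30255$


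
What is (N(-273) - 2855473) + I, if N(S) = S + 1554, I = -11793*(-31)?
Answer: -2488609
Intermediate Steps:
I = 365583
N(S) = 1554 + S
(N(-273) - 2855473) + I = ((1554 - 273) - 2855473) + 365583 = (1281 - 2855473) + 365583 = -2854192 + 365583 = -2488609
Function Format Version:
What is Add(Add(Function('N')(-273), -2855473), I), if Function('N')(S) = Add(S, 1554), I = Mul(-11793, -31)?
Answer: -2488609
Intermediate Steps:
I = 365583
Function('N')(S) = Add(1554, S)
Add(Add(Function('N')(-273), -2855473), I) = Add(Add(Add(1554, -273), -2855473), 365583) = Add(Add(1281, -2855473), 365583) = Add(-2854192, 365583) = -2488609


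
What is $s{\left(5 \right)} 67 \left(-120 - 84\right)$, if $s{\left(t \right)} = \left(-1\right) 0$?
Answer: $0$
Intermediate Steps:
$s{\left(t \right)} = 0$
$s{\left(5 \right)} 67 \left(-120 - 84\right) = 0 \cdot 67 \left(-120 - 84\right) = 0 \left(-204\right) = 0$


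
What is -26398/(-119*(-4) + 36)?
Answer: -13199/256 ≈ -51.559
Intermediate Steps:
-26398/(-119*(-4) + 36) = -26398/(476 + 36) = -26398/512 = -26398*1/512 = -13199/256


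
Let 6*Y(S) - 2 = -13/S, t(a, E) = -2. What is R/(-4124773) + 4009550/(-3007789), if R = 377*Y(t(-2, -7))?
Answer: -198481079905501/148877362282764 ≈ -1.3332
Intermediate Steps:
Y(S) = ⅓ - 13/(6*S) (Y(S) = ⅓ + (-13/S)/6 = ⅓ - 13/(6*S))
R = 6409/12 (R = 377*((⅙)*(-13 + 2*(-2))/(-2)) = 377*((⅙)*(-½)*(-13 - 4)) = 377*((⅙)*(-½)*(-17)) = 377*(17/12) = 6409/12 ≈ 534.08)
R/(-4124773) + 4009550/(-3007789) = (6409/12)/(-4124773) + 4009550/(-3007789) = (6409/12)*(-1/4124773) + 4009550*(-1/3007789) = -6409/49497276 - 4009550/3007789 = -198481079905501/148877362282764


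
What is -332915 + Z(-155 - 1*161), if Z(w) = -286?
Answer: -333201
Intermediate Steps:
-332915 + Z(-155 - 1*161) = -332915 - 286 = -333201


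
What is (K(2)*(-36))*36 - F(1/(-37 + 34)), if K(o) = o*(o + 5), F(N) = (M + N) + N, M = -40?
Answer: -54310/3 ≈ -18103.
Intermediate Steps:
F(N) = -40 + 2*N (F(N) = (-40 + N) + N = -40 + 2*N)
K(o) = o*(5 + o)
(K(2)*(-36))*36 - F(1/(-37 + 34)) = ((2*(5 + 2))*(-36))*36 - (-40 + 2/(-37 + 34)) = ((2*7)*(-36))*36 - (-40 + 2/(-3)) = (14*(-36))*36 - (-40 + 2*(-⅓)) = -504*36 - (-40 - ⅔) = -18144 - 1*(-122/3) = -18144 + 122/3 = -54310/3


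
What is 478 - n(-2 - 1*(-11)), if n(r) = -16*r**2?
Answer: 1774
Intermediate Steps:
478 - n(-2 - 1*(-11)) = 478 - (-16)*(-2 - 1*(-11))**2 = 478 - (-16)*(-2 + 11)**2 = 478 - (-16)*9**2 = 478 - (-16)*81 = 478 - 1*(-1296) = 478 + 1296 = 1774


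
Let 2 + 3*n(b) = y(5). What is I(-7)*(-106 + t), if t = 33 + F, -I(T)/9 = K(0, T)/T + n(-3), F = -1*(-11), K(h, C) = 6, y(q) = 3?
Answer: -2046/7 ≈ -292.29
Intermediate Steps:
n(b) = 1/3 (n(b) = -2/3 + (1/3)*3 = -2/3 + 1 = 1/3)
F = 11
I(T) = -3 - 54/T (I(T) = -9*(6/T + 1/3) = -9*(1/3 + 6/T) = -3 - 54/T)
t = 44 (t = 33 + 11 = 44)
I(-7)*(-106 + t) = (-3 - 54/(-7))*(-106 + 44) = (-3 - 54*(-1/7))*(-62) = (-3 + 54/7)*(-62) = (33/7)*(-62) = -2046/7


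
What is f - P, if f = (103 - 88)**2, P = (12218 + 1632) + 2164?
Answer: -15789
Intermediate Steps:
P = 16014 (P = 13850 + 2164 = 16014)
f = 225 (f = 15**2 = 225)
f - P = 225 - 1*16014 = 225 - 16014 = -15789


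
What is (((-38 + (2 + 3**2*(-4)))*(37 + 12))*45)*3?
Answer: -476280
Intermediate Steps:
(((-38 + (2 + 3**2*(-4)))*(37 + 12))*45)*3 = (((-38 + (2 + 9*(-4)))*49)*45)*3 = (((-38 + (2 - 36))*49)*45)*3 = (((-38 - 34)*49)*45)*3 = (-72*49*45)*3 = -3528*45*3 = -158760*3 = -476280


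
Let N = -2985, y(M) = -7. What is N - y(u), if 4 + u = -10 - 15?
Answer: -2978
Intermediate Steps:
u = -29 (u = -4 + (-10 - 15) = -4 - 25 = -29)
N - y(u) = -2985 - 1*(-7) = -2985 + 7 = -2978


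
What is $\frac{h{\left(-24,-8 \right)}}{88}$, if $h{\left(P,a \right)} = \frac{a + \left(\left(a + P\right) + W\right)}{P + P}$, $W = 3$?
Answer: $\frac{37}{4224} \approx 0.0087595$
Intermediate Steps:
$h{\left(P,a \right)} = \frac{3 + P + 2 a}{2 P}$ ($h{\left(P,a \right)} = \frac{a + \left(\left(a + P\right) + 3\right)}{P + P} = \frac{a + \left(\left(P + a\right) + 3\right)}{2 P} = \left(a + \left(3 + P + a\right)\right) \frac{1}{2 P} = \left(3 + P + 2 a\right) \frac{1}{2 P} = \frac{3 + P + 2 a}{2 P}$)
$\frac{h{\left(-24,-8 \right)}}{88} = \frac{\frac{1}{2} \frac{1}{-24} \left(3 - 24 + 2 \left(-8\right)\right)}{88} = \frac{1}{2} \left(- \frac{1}{24}\right) \left(3 - 24 - 16\right) \frac{1}{88} = \frac{1}{2} \left(- \frac{1}{24}\right) \left(-37\right) \frac{1}{88} = \frac{37}{48} \cdot \frac{1}{88} = \frac{37}{4224}$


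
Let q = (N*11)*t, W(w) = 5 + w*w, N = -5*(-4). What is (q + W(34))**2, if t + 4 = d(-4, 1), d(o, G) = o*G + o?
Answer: 2187441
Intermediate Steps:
N = 20
d(o, G) = o + G*o (d(o, G) = G*o + o = o + G*o)
t = -12 (t = -4 - 4*(1 + 1) = -4 - 4*2 = -4 - 8 = -12)
W(w) = 5 + w**2
q = -2640 (q = (20*11)*(-12) = 220*(-12) = -2640)
(q + W(34))**2 = (-2640 + (5 + 34**2))**2 = (-2640 + (5 + 1156))**2 = (-2640 + 1161)**2 = (-1479)**2 = 2187441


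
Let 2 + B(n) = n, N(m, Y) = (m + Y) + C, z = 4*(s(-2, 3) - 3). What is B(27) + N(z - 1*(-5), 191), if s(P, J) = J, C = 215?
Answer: 436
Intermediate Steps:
z = 0 (z = 4*(3 - 3) = 4*0 = 0)
N(m, Y) = 215 + Y + m (N(m, Y) = (m + Y) + 215 = (Y + m) + 215 = 215 + Y + m)
B(n) = -2 + n
B(27) + N(z - 1*(-5), 191) = (-2 + 27) + (215 + 191 + (0 - 1*(-5))) = 25 + (215 + 191 + (0 + 5)) = 25 + (215 + 191 + 5) = 25 + 411 = 436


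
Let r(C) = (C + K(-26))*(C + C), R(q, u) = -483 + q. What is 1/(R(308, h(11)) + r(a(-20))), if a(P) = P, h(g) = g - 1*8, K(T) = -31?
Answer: 1/1865 ≈ 0.00053619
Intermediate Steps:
h(g) = -8 + g (h(g) = g - 8 = -8 + g)
r(C) = 2*C*(-31 + C) (r(C) = (C - 31)*(C + C) = (-31 + C)*(2*C) = 2*C*(-31 + C))
1/(R(308, h(11)) + r(a(-20))) = 1/((-483 + 308) + 2*(-20)*(-31 - 20)) = 1/(-175 + 2*(-20)*(-51)) = 1/(-175 + 2040) = 1/1865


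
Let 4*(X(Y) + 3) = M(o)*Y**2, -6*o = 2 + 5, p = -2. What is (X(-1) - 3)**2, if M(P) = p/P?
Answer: 1521/49 ≈ 31.041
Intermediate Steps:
o = -7/6 (o = -(2 + 5)/6 = -1/6*7 = -7/6 ≈ -1.1667)
M(P) = -2/P
X(Y) = -3 + 3*Y**2/7 (X(Y) = -3 + ((-2/(-7/6))*Y**2)/4 = -3 + ((-2*(-6/7))*Y**2)/4 = -3 + (12*Y**2/7)/4 = -3 + 3*Y**2/7)
(X(-1) - 3)**2 = ((-3 + (3/7)*(-1)**2) - 3)**2 = ((-3 + (3/7)*1) - 3)**2 = ((-3 + 3/7) - 3)**2 = (-18/7 - 3)**2 = (-39/7)**2 = 1521/49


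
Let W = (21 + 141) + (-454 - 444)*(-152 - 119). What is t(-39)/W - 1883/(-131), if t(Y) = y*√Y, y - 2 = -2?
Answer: 1883/131 ≈ 14.374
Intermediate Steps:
y = 0 (y = 2 - 2 = 0)
t(Y) = 0 (t(Y) = 0*√Y = 0)
W = 243520 (W = 162 - 898*(-271) = 162 + 243358 = 243520)
t(-39)/W - 1883/(-131) = 0/243520 - 1883/(-131) = 0*(1/243520) - 1883*(-1/131) = 0 + 1883/131 = 1883/131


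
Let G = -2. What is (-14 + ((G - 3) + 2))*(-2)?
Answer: 34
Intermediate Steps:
(-14 + ((G - 3) + 2))*(-2) = (-14 + ((-2 - 3) + 2))*(-2) = (-14 + (-5 + 2))*(-2) = (-14 - 3)*(-2) = -17*(-2) = 34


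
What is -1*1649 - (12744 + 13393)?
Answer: -27786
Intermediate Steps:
-1*1649 - (12744 + 13393) = -1649 - 1*26137 = -1649 - 26137 = -27786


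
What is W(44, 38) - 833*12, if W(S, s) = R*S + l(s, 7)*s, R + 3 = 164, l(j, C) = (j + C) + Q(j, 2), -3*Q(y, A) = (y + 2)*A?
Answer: -6646/3 ≈ -2215.3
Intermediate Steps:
Q(y, A) = -A*(2 + y)/3 (Q(y, A) = -(y + 2)*A/3 = -(2 + y)*A/3 = -A*(2 + y)/3)
l(j, C) = -4/3 + C + j/3 (l(j, C) = (j + C) - 1/3*2*(2 + j) = (C + j) + (-4/3 - 2*j/3) = -4/3 + C + j/3)
R = 161 (R = -3 + 164 = 161)
W(S, s) = 161*S + s*(17/3 + s/3) (W(S, s) = 161*S + (-4/3 + 7 + s/3)*s = 161*S + (17/3 + s/3)*s = 161*S + s*(17/3 + s/3))
W(44, 38) - 833*12 = (161*44 + (1/3)*38*(17 + 38)) - 833*12 = (7084 + (1/3)*38*55) - 1*9996 = (7084 + 2090/3) - 9996 = 23342/3 - 9996 = -6646/3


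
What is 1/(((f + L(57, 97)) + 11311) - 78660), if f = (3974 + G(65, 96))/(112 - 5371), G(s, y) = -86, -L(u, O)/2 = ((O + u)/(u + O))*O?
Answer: -1753/118404175 ≈ -1.4805e-5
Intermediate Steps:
L(u, O) = -2*O (L(u, O) = -2*(O + u)/(u + O)*O = -2*(O + u)/(O + u)*O = -2*O)
f = -1296/1753 (f = (3974 - 86)/(112 - 5371) = 3888/(-5259) = 3888*(-1/5259) = -1296/1753 ≈ -0.73930)
1/(((f + L(57, 97)) + 11311) - 78660) = 1/(((-1296/1753 - 2*97) + 11311) - 78660) = 1/(((-1296/1753 - 194) + 11311) - 78660) = 1/((-341378/1753 + 11311) - 78660) = 1/(19486805/1753 - 78660) = 1/(-118404175/1753) = -1753/118404175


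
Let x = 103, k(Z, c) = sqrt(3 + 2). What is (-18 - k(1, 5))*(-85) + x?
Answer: 1633 + 85*sqrt(5) ≈ 1823.1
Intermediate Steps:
k(Z, c) = sqrt(5)
(-18 - k(1, 5))*(-85) + x = (-18 - sqrt(5))*(-85) + 103 = (1530 + 85*sqrt(5)) + 103 = 1633 + 85*sqrt(5)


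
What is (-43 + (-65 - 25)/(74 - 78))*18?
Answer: -369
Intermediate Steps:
(-43 + (-65 - 25)/(74 - 78))*18 = (-43 - 90/(-4))*18 = (-43 - 90*(-1/4))*18 = (-43 + 45/2)*18 = -41/2*18 = -369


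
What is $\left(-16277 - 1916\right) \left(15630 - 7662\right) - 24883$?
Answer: $-144986707$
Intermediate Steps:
$\left(-16277 - 1916\right) \left(15630 - 7662\right) - 24883 = \left(-18193\right) 7968 - 24883 = -144961824 - 24883 = -144986707$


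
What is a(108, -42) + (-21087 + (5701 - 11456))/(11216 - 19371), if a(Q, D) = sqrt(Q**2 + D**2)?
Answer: 26842/8155 + 6*sqrt(373) ≈ 119.17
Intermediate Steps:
a(Q, D) = sqrt(D**2 + Q**2)
a(108, -42) + (-21087 + (5701 - 11456))/(11216 - 19371) = sqrt((-42)**2 + 108**2) + (-21087 + (5701 - 11456))/(11216 - 19371) = sqrt(1764 + 11664) + (-21087 - 5755)/(-8155) = sqrt(13428) - 26842*(-1/8155) = 6*sqrt(373) + 26842/8155 = 26842/8155 + 6*sqrt(373)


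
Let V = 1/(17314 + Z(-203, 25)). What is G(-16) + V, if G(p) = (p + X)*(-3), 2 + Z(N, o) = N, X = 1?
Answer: 769906/17109 ≈ 45.000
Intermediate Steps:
Z(N, o) = -2 + N
V = 1/17109 (V = 1/(17314 + (-2 - 203)) = 1/(17314 - 205) = 1/17109 ≈ 5.8449e-5)
G(p) = -3 - 3*p (G(p) = (p + 1)*(-3) = (1 + p)*(-3) = -3 - 3*p)
G(-16) + V = (-3 - 3*(-16)) + 1/17109 = (-3 + 48) + 1/17109 = 45 + 1/17109 = 769906/17109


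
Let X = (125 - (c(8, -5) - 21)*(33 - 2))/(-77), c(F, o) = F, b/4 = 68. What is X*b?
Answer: -13056/7 ≈ -1865.1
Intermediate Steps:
b = 272 (b = 4*68 = 272)
X = -48/7 (X = (125 - (8 - 21)*(33 - 2))/(-77) = (125 - (-13)*31)*(-1/77) = (125 - 1*(-403))*(-1/77) = (125 + 403)*(-1/77) = 528*(-1/77) = -48/7 ≈ -6.8571)
X*b = -48/7*272 = -13056/7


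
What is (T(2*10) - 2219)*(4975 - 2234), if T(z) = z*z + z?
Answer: -4931059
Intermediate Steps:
T(z) = z + z² (T(z) = z² + z = z + z²)
(T(2*10) - 2219)*(4975 - 2234) = ((2*10)*(1 + 2*10) - 2219)*(4975 - 2234) = (20*(1 + 20) - 2219)*2741 = (20*21 - 2219)*2741 = (420 - 2219)*2741 = -1799*2741 = -4931059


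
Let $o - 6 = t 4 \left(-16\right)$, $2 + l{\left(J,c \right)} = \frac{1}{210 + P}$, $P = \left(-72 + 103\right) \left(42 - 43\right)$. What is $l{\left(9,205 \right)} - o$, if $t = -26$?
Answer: $- \frac{299287}{179} \approx -1672.0$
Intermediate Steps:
$P = -31$ ($P = 31 \left(-1\right) = -31$)
$l{\left(J,c \right)} = - \frac{357}{179}$ ($l{\left(J,c \right)} = -2 + \frac{1}{210 - 31} = -2 + \frac{1}{179} = - \frac{357}{179}$)
$o = 1670$ ($o = 6 + \left(-26\right) 4 \left(-16\right) = 6 - -1664 = 6 + 1664 = 1670$)
$l{\left(9,205 \right)} - o = - \frac{357}{179} - 1670 = - \frac{299287}{179}$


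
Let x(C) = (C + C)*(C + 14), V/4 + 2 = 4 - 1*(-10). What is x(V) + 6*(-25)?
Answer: 5802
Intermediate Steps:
V = 48 (V = -8 + 4*(4 - 1*(-10)) = -8 + 4*(4 + 10) = -8 + 4*14 = -8 + 56 = 48)
x(C) = 2*C*(14 + C) (x(C) = (2*C)*(14 + C) = 2*C*(14 + C))
x(V) + 6*(-25) = 2*48*(14 + 48) + 6*(-25) = 2*48*62 - 150 = 5952 - 150 = 5802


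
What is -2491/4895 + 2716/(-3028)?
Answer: -5209392/3705515 ≈ -1.4058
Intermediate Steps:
-2491/4895 + 2716/(-3028) = -2491*1/4895 + 2716*(-1/3028) = -2491/4895 - 679/757 = -5209392/3705515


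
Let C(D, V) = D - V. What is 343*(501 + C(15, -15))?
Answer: 182133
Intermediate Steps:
343*(501 + C(15, -15)) = 343*(501 + (15 - 1*(-15))) = 343*(501 + (15 + 15)) = 343*(501 + 30) = 343*531 = 182133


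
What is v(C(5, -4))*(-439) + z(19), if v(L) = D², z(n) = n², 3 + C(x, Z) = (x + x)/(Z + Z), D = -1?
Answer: -78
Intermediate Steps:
C(x, Z) = -3 + x/Z (C(x, Z) = -3 + (x + x)/(Z + Z) = -3 + (2*x)/((2*Z)) = -3 + (2*x)*(1/(2*Z)) = -3 + x/Z)
v(L) = 1 (v(L) = (-1)² = 1)
v(C(5, -4))*(-439) + z(19) = 1*(-439) + 19² = -439 + 361 = -78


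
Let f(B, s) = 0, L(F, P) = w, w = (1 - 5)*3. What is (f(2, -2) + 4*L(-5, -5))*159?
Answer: -7632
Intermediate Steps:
w = -12 (w = -4*3 = -12)
L(F, P) = -12
(f(2, -2) + 4*L(-5, -5))*159 = (0 + 4*(-12))*159 = (0 - 48)*159 = -48*159 = -7632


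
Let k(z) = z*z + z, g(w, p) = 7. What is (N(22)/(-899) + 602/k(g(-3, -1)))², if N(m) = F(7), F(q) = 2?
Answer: 1493745201/12931216 ≈ 115.51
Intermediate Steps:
N(m) = 2
k(z) = z + z² (k(z) = z² + z = z + z²)
(N(22)/(-899) + 602/k(g(-3, -1)))² = (2/(-899) + 602/((7*(1 + 7))))² = (2*(-1/899) + 602/((7*8)))² = (-2/899 + 602/56)² = (-2/899 + 602*(1/56))² = (-2/899 + 43/4)² = (38649/3596)² = 1493745201/12931216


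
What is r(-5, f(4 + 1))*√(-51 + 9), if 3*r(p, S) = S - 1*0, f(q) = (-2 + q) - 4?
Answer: -I*√42/3 ≈ -2.1602*I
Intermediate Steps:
f(q) = -6 + q
r(p, S) = S/3 (r(p, S) = (S - 1*0)/3 = (S + 0)/3 = S/3)
r(-5, f(4 + 1))*√(-51 + 9) = ((-6 + (4 + 1))/3)*√(-51 + 9) = ((-6 + 5)/3)*√(-42) = ((⅓)*(-1))*(I*√42) = -I*√42/3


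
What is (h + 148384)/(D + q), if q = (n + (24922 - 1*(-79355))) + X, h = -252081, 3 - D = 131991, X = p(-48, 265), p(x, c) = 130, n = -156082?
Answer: 103697/183663 ≈ 0.56460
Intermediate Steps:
X = 130
D = -131988 (D = 3 - 1*131991 = 3 - 131991 = -131988)
q = -51675 (q = (-156082 + (24922 - 1*(-79355))) + 130 = (-156082 + (24922 + 79355)) + 130 = (-156082 + 104277) + 130 = -51805 + 130 = -51675)
(h + 148384)/(D + q) = (-252081 + 148384)/(-131988 - 51675) = -103697/(-183663) = -103697*(-1/183663) = 103697/183663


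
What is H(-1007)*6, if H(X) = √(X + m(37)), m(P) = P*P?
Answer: 6*√362 ≈ 114.16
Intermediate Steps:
m(P) = P²
H(X) = √(1369 + X) (H(X) = √(X + 37²) = √(X + 1369) = √(1369 + X))
H(-1007)*6 = √(1369 - 1007)*6 = √362*6 = 6*√362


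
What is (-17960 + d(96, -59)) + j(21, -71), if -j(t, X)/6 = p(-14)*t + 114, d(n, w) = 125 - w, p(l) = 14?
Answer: -20224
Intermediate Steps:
j(t, X) = -684 - 84*t (j(t, X) = -6*(14*t + 114) = -6*(114 + 14*t) = -684 - 84*t)
(-17960 + d(96, -59)) + j(21, -71) = (-17960 + (125 - 1*(-59))) + (-684 - 84*21) = (-17960 + (125 + 59)) + (-684 - 1764) = (-17960 + 184) - 2448 = -17776 - 2448 = -20224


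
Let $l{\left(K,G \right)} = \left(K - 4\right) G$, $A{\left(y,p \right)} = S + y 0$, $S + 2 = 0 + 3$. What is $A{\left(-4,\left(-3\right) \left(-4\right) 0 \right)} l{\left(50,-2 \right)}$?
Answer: $-92$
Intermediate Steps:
$S = 1$ ($S = -2 + \left(0 + 3\right) = -2 + 3 = 1$)
$A{\left(y,p \right)} = 1$ ($A{\left(y,p \right)} = 1 + y 0 = 1 + 0 = 1$)
$l{\left(K,G \right)} = G \left(-4 + K\right)$ ($l{\left(K,G \right)} = \left(-4 + K\right) G = G \left(-4 + K\right)$)
$A{\left(-4,\left(-3\right) \left(-4\right) 0 \right)} l{\left(50,-2 \right)} = 1 \left(- 2 \left(-4 + 50\right)\right) = 1 \left(\left(-2\right) 46\right) = 1 \left(-92\right) = -92$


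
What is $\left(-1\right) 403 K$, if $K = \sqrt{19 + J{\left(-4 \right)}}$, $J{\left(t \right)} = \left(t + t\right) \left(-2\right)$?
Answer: $- 403 \sqrt{35} \approx -2384.2$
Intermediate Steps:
$J{\left(t \right)} = - 4 t$ ($J{\left(t \right)} = 2 t \left(-2\right) = - 4 t$)
$K = \sqrt{35}$ ($K = \sqrt{19 - -16} = \sqrt{19 + 16} = \sqrt{35} \approx 5.9161$)
$\left(-1\right) 403 K = \left(-1\right) 403 \sqrt{35} = - 403 \sqrt{35}$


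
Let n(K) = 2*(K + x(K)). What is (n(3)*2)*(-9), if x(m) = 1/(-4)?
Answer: -99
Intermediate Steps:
x(m) = -1/4
n(K) = -1/2 + 2*K (n(K) = 2*(K - 1/4) = 2*(-1/4 + K) = -1/2 + 2*K)
(n(3)*2)*(-9) = ((-1/2 + 2*3)*2)*(-9) = ((-1/2 + 6)*2)*(-9) = ((11/2)*2)*(-9) = 11*(-9) = -99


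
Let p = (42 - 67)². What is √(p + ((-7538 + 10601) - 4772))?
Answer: 2*I*√271 ≈ 32.924*I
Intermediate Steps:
p = 625 (p = (-25)² = 625)
√(p + ((-7538 + 10601) - 4772)) = √(625 + ((-7538 + 10601) - 4772)) = √(625 + (3063 - 4772)) = √(625 - 1709) = √(-1084) = 2*I*√271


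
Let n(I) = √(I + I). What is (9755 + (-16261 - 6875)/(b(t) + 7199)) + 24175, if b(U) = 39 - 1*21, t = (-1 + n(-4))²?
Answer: 244849674/7217 ≈ 33927.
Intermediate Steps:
n(I) = √2*√I (n(I) = √(2*I) = √2*√I)
t = (-1 + 2*I*√2)² (t = (-1 + √2*√(-4))² = (-1 + √2*(2*I))² = (-1 + 2*I*√2)² ≈ -7.0 - 5.6569*I)
b(U) = 18 (b(U) = 39 - 21 = 18)
(9755 + (-16261 - 6875)/(b(t) + 7199)) + 24175 = (9755 + (-16261 - 6875)/(18 + 7199)) + 24175 = (9755 - 23136/7217) + 24175 = 70378699/7217 + 24175 = 244849674/7217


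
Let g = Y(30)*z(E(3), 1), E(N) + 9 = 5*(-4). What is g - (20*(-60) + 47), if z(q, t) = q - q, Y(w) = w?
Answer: 1153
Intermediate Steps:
E(N) = -29 (E(N) = -9 + 5*(-4) = -9 - 20 = -29)
z(q, t) = 0
g = 0 (g = 30*0 = 0)
g - (20*(-60) + 47) = 0 - (20*(-60) + 47) = 0 - (-1200 + 47) = 0 - 1*(-1153) = 0 + 1153 = 1153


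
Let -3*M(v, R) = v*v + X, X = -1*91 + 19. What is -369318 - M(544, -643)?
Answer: -812090/3 ≈ -2.7070e+5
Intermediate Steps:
X = -72 (X = -91 + 19 = -72)
M(v, R) = 24 - v**2/3 (M(v, R) = -(v*v - 72)/3 = -(v**2 - 72)/3 = -(-72 + v**2)/3 = 24 - v**2/3)
-369318 - M(544, -643) = -369318 - (24 - 1/3*544**2) = -369318 - (24 - 1/3*295936) = -369318 - (24 - 295936/3) = -369318 - 1*(-295864/3) = -369318 + 295864/3 = -812090/3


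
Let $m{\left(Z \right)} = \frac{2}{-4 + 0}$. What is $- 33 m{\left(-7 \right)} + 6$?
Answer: $\frac{45}{2} \approx 22.5$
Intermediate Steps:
$m{\left(Z \right)} = - \frac{1}{2}$ ($m{\left(Z \right)} = \frac{2}{-4} = 2 \left(- \frac{1}{4}\right) = - \frac{1}{2}$)
$- 33 m{\left(-7 \right)} + 6 = \left(-33\right) \left(- \frac{1}{2}\right) + 6 = \frac{33}{2} + 6 = \frac{45}{2}$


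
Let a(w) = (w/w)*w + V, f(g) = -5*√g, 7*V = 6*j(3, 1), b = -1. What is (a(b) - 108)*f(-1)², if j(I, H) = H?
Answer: 18925/7 ≈ 2703.6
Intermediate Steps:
V = 6/7 (V = (6*1)/7 = (⅐)*6 = 6/7 ≈ 0.85714)
a(w) = 6/7 + w (a(w) = (w/w)*w + 6/7 = 1*w + 6/7 = w + 6/7 = 6/7 + w)
(a(b) - 108)*f(-1)² = ((6/7 - 1) - 108)*(-5*I)² = (-⅐ - 108)*(-5*I)² = -757/7*(-25) = 18925/7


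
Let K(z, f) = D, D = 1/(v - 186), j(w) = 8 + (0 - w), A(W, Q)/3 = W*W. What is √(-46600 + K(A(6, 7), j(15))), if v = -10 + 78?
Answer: I*√648858518/118 ≈ 215.87*I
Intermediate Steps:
A(W, Q) = 3*W² (A(W, Q) = 3*(W*W) = 3*W²)
j(w) = 8 - w
v = 68
D = -1/118 (D = 1/(68 - 186) = 1/(-118) = -1/118 ≈ -0.0084746)
K(z, f) = -1/118
√(-46600 + K(A(6, 7), j(15))) = √(-46600 - 1/118) = √(-5498801/118) = I*√648858518/118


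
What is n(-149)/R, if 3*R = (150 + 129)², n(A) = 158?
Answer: 158/25947 ≈ 0.0060893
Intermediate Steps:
R = 25947 (R = (150 + 129)²/3 = (⅓)*279² = (⅓)*77841 = 25947)
n(-149)/R = 158/25947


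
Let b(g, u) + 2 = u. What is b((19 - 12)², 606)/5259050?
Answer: 302/2629525 ≈ 0.00011485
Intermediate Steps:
b(g, u) = -2 + u
b((19 - 12)², 606)/5259050 = (-2 + 606)/5259050 = 604*(1/5259050) = 302/2629525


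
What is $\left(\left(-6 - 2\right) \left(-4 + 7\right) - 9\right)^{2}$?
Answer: $1089$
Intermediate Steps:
$\left(\left(-6 - 2\right) \left(-4 + 7\right) - 9\right)^{2} = \left(\left(-8\right) 3 - 9\right)^{2} = \left(-24 - 9\right)^{2} = \left(-33\right)^{2} = 1089$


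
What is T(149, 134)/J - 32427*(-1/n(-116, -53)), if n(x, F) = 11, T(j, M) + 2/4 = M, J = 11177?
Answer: 724876095/245894 ≈ 2947.9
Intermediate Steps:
T(j, M) = -1/2 + M
T(149, 134)/J - 32427*(-1/n(-116, -53)) = (-1/2 + 134)/11177 - 32427/((-1*11)) = (267/2)*(1/11177) - 32427/(-11) = 267/22354 - 32427*(-1/11) = 267/22354 + 32427/11 = 724876095/245894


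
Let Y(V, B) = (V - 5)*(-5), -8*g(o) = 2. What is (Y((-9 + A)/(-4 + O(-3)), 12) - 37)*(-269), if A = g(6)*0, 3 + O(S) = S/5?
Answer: 183189/38 ≈ 4820.8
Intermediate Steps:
g(o) = -1/4 (g(o) = -1/8*2 = -1/4)
O(S) = -3 + S/5
A = 0 (A = -1/4*0 = 0)
Y(V, B) = 25 - 5*V (Y(V, B) = (-5 + V)*(-5) = 25 - 5*V)
(Y((-9 + A)/(-4 + O(-3)), 12) - 37)*(-269) = ((25 - 5*(-9 + 0)/(-4 + (-3 + (1/5)*(-3)))) - 37)*(-269) = ((25 - (-45)/(-4 + (-3 - 3/5))) - 37)*(-269) = ((25 - (-45)/(-4 - 18/5)) - 37)*(-269) = ((25 - (-45)/(-38/5)) - 37)*(-269) = ((25 - (-45)*(-5)/38) - 37)*(-269) = ((25 - 5*45/38) - 37)*(-269) = ((25 - 225/38) - 37)*(-269) = (725/38 - 37)*(-269) = -681/38*(-269) = 183189/38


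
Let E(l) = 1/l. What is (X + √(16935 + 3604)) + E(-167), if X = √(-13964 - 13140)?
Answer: -1/167 + √20539 + 44*I*√14 ≈ 143.31 + 164.63*I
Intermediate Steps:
X = 44*I*√14 (X = √(-27104) = 44*I*√14 ≈ 164.63*I)
(X + √(16935 + 3604)) + E(-167) = (44*I*√14 + √(16935 + 3604)) + 1/(-167) = (44*I*√14 + √20539) - 1/167 = (√20539 + 44*I*√14) - 1/167 = -1/167 + √20539 + 44*I*√14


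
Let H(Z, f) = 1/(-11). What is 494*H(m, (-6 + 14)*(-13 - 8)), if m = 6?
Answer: -494/11 ≈ -44.909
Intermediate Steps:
H(Z, f) = -1/11
494*H(m, (-6 + 14)*(-13 - 8)) = 494*(-1/11) = -494/11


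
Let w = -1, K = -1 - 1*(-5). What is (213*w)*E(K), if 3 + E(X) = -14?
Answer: 3621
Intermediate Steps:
K = 4 (K = -1 + 5 = 4)
E(X) = -17 (E(X) = -3 - 14 = -17)
(213*w)*E(K) = (213*(-1))*(-17) = -213*(-17) = 3621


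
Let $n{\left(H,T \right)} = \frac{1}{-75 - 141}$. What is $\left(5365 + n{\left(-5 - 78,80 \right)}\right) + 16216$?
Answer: $\frac{4661495}{216} \approx 21581.0$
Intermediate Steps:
$n{\left(H,T \right)} = - \frac{1}{216}$ ($n{\left(H,T \right)} = \frac{1}{-216} = - \frac{1}{216}$)
$\left(5365 + n{\left(-5 - 78,80 \right)}\right) + 16216 = \left(5365 - \frac{1}{216}\right) + 16216 = \frac{1158839}{216} + 16216 = \frac{4661495}{216}$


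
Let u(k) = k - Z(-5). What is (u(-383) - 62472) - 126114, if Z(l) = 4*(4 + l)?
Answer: -188965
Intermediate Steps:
Z(l) = 16 + 4*l
u(k) = 4 + k (u(k) = k - (16 + 4*(-5)) = k - (16 - 20) = k - 1*(-4) = k + 4 = 4 + k)
(u(-383) - 62472) - 126114 = ((4 - 383) - 62472) - 126114 = (-379 - 62472) - 126114 = -62851 - 126114 = -188965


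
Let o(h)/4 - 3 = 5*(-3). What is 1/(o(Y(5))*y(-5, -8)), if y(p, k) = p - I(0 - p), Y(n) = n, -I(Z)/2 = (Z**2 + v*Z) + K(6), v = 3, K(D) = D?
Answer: -1/4176 ≈ -0.00023946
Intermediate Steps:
I(Z) = -12 - 6*Z - 2*Z**2 (I(Z) = -2*((Z**2 + 3*Z) + 6) = -2*(6 + Z**2 + 3*Z) = -12 - 6*Z - 2*Z**2)
y(p, k) = 12 - 5*p + 2*p**2 (y(p, k) = p - (-12 - 6*(0 - p) - 2*(0 - p)**2) = p - (-12 - (-6)*p - 2*p**2) = p - (-12 + 6*p - 2*p**2) = p - (-12 - 2*p**2 + 6*p) = p + (12 - 6*p + 2*p**2) = 12 - 5*p + 2*p**2)
o(h) = -48 (o(h) = 12 + 4*(5*(-3)) = 12 + 4*(-15) = 12 - 60 = -48)
1/(o(Y(5))*y(-5, -8)) = 1/(-48*(12 - 5*(-5) + 2*(-5)**2)) = 1/(-48*(12 + 25 + 2*25)) = 1/(-48*(12 + 25 + 50)) = 1/(-48*87) = 1/(-4176) = -1/4176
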